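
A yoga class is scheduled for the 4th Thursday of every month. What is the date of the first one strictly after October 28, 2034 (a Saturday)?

October 2034 starts on a Sunday; its first Thursday is the 5th, so the 4th Thursday is the 26th — October 26, 2034.
That is not after October 28, 2034, so look at November 2034.
November 2034 starts on a Wednesday; its first Thursday is the 2nd, so the 4th Thursday is the 23rd — November 23, 2034.

November 23, 2034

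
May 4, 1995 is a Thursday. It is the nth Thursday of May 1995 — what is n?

1st

Day 4 falls in week ⌈4/7⌉ of the month.
Days 1–7 hold the 1st Thursday, 8–14 the 2nd, 15–21 the 3rd, 22–28 the 4th, 29–31 the 5th.
4 is in the range for the 1st.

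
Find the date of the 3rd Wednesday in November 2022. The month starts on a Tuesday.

16 November 2022

November 2022 begins on a Tuesday, so the first Wednesday is November 2 (1 day later).
The 3rd Wednesday is 2 weeks later: 2 + 14 = 16.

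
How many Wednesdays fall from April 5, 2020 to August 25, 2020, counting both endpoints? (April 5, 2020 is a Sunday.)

April 5, 2020 is a Sunday; the first Wednesday on or after it is April 8, 2020 (3 days later).
From April 8, 2020 to August 25, 2020: 22 + 31 + 30 + 31 + 25 = 139 days (rest of April, May, June, July, August).
139 ÷ 7 = 19 full weeks with remainder 6, so 19 more Wednesdays after the first → 20.

20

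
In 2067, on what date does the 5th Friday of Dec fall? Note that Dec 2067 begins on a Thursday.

Dec 2067 begins on a Thursday, so the first Friday is Dec 2 (1 day later).
The 5th Friday is 4 weeks later: 2 + 28 = 30.

Dec 30, 2067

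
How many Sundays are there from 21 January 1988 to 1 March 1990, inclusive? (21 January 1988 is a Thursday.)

110

21 January 1988 is a Thursday; the first Sunday on or after it is 24 January 1988 (3 days later).
From 24 January 1988 to 1 March 1990: 342 + 365 + 60 = 767 days (rest of 1988, 1989, to 1 March 1990 in 1990).
767 ÷ 7 = 109 full weeks with remainder 4, so 109 more Sundays after the first → 110.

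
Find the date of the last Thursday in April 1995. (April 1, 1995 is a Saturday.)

April 1995 begins on a Saturday, so the first Thursday is April 6 (5 days later).
April 1995 has 30 days. Adding weeks: 6, 13, 20, 27 — the last one ≤ 30 is the 27th.

April 27, 1995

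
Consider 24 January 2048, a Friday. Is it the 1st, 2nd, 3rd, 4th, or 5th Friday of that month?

4th

Day 24 falls in week ⌈24/7⌉ of the month.
Days 1–7 hold the 1st Friday, 8–14 the 2nd, 15–21 the 3rd, 22–28 the 4th, 29–31 the 5th.
24 is in the range for the 4th.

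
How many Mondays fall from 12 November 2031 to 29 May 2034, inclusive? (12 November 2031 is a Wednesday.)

12 November 2031 is a Wednesday; the first Monday on or after it is 17 November 2031 (5 days later).
From 17 November 2031 to 29 May 2034: 44 + 366 + 365 + 149 = 924 days (rest of 2031, 2032, 2033, to 29 May 2034 in 2034).
924 ÷ 7 = 132 full weeks with remainder 0, so 132 more Mondays after the first → 133.

133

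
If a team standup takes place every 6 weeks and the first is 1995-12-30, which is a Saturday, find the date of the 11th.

The 11th occurrence is 10 intervals after the first: 10 × 42 = 420 days after 1995-12-30.
December has 31 days — 1 day to the end of December leaves 419.
1996 has 366 days (53 left).
January has 31 days (22 left).
22 days into February → 1997-02-22.

1997-02-22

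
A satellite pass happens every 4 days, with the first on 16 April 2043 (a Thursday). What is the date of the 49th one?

25 October 2043

The 49th occurrence is 48 intervals after the first: 48 × 4 = 192 days after 16 April 2043.
April has 30 days — 14 days to the end of April leaves 178.
May has 31 days (147 left).
June has 30 days (117 left).
July has 31 days (86 left).
August has 31 days (55 left).
September has 30 days (25 left).
25 days into October → 25 October 2043.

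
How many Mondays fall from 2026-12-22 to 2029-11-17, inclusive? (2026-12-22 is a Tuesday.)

2026-12-22 is a Tuesday; the first Monday on or after it is 2026-12-28 (6 days later).
From 2026-12-28 to 2029-11-17: 3 + 365 + 366 + 321 = 1055 days (rest of 2026, 2027, 2028, to 2029-11-17 in 2029).
1055 ÷ 7 = 150 full weeks with remainder 5, so 150 more Mondays after the first → 151.

151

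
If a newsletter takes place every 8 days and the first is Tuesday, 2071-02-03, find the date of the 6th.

2071-03-15

The 6th occurrence is 5 intervals after the first: 5 × 8 = 40 days after 2071-02-03.
February has 28 days — 25 days to the end of February leaves 15.
15 days into March → 2071-03-15.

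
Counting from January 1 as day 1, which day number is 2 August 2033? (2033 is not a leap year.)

214

Days in months before August: 31 + 28 + 31 + 30 + 31 + 30 + 31 = 212.
Plus 2 days into August → day 214.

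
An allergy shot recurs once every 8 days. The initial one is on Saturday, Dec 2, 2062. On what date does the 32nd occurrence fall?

The 32nd occurrence is 31 intervals after the first: 31 × 8 = 248 days after Dec 2, 2062.
Dec has 31 days — 29 days to the end of Dec leaves 219.
Jan has 31 days (188 left).
Feb has 28 days (160 left).
Mar has 31 days (129 left).
Apr has 30 days (99 left).
May has 31 days (68 left).
Jun has 30 days (38 left).
Jul has 31 days (7 left).
7 days into Aug → Aug 7, 2063.

Aug 7, 2063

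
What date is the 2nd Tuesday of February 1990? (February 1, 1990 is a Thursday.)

February 13, 1990

February 1990 begins on a Thursday, so the first Tuesday is February 6 (5 days later).
The 2nd Tuesday is 1 weeks later: 6 + 7 = 13.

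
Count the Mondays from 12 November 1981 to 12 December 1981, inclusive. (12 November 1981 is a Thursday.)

4

12 November 1981 is a Thursday; the first Monday on or after it is 16 November 1981 (4 days later).
From 16 November 1981 to 12 December 1981: 14 + 12 = 26 days (rest of November, December).
26 ÷ 7 = 3 full weeks with remainder 5, so 3 more Mondays after the first → 4.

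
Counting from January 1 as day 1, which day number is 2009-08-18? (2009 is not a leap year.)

230

Days in months before August: 31 + 28 + 31 + 30 + 31 + 30 + 31 = 212.
Plus 18 days into August → day 230.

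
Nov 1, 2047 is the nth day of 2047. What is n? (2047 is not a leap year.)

305

Days in months before Nov: 31 + 28 + 31 + 30 + 31 + 30 + 31 + 31 + 30 + 31 = 304.
Plus 1 day into Nov → day 305.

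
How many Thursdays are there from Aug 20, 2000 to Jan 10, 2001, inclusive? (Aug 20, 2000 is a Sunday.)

20

Aug 20, 2000 is a Sunday; the first Thursday on or after it is Aug 24, 2000 (4 days later).
From Aug 24, 2000 to Jan 10, 2001: 7 + 30 + 31 + 30 + 31 + 10 = 139 days (rest of Aug, Sep, Oct, Nov, Dec, Jan).
139 ÷ 7 = 19 full weeks with remainder 6, so 19 more Thursdays after the first → 20.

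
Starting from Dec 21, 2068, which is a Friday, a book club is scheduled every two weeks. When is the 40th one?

The 40th occurrence is 39 intervals after the first: 39 × 14 = 546 days after Dec 21, 2068.
Dec has 31 days — 10 days to the end of Dec leaves 536.
2069 has 365 days (171 left).
Jan has 31 days (140 left).
Feb has 28 days (112 left).
Mar has 31 days (81 left).
Apr has 30 days (51 left).
May has 31 days (20 left).
20 days into Jun → Jun 20, 2070.

Jun 20, 2070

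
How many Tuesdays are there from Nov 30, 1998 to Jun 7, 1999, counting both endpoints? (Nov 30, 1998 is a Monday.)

Nov 30, 1998 is a Monday; the first Tuesday on or after it is Dec 1, 1998 (1 day later).
From Dec 1, 1998 to Jun 7, 1999: 30 + 31 + 28 + 31 + 30 + 31 + 7 = 188 days (rest of Dec, Jan, Feb, Mar, Apr, May, Jun).
188 ÷ 7 = 26 full weeks with remainder 6, so 26 more Tuesdays after the first → 27.

27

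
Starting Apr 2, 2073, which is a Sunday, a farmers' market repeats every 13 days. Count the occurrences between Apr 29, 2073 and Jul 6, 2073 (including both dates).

Occurrences land 13·i days after Apr 2, 2073 for i = 0, 1, 2, …
Apr 29, 2073 is 27 days after the start; 27 ÷ 13 = 2 remainder 1; since the remainder is 1, round up to i = 3. First occurrence in the window: #4 on May 11, 2073 (3×13 = 39 days in).
Jul 6, 2073 is 95 days after the start; 95 ÷ 13 = 7 remainder 4. Last occurrence in the window: #8 on Jul 2, 2073.
Occurrences #4 through #8: 5 in total.

5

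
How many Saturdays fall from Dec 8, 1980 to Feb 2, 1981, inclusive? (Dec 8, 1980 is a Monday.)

Dec 8, 1980 is a Monday; the first Saturday on or after it is Dec 13, 1980 (5 days later).
From Dec 13, 1980 to Feb 2, 1981: 18 + 31 + 2 = 51 days (rest of Dec, Jan, Feb).
51 ÷ 7 = 7 full weeks with remainder 2, so 7 more Saturdays after the first → 8.

8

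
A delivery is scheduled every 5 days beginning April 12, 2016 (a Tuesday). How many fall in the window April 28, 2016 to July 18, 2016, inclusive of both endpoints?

Occurrences land 5·i days after April 12, 2016 for i = 0, 1, 2, …
April 28, 2016 is 16 days after the start; 16 ÷ 5 = 3 remainder 1; since the remainder is 1, round up to i = 4. First occurrence in the window: #5 on May 2, 2016 (4×5 = 20 days in).
July 18, 2016 is 97 days after the start; 97 ÷ 5 = 19 remainder 2. Last occurrence in the window: #20 on July 16, 2016.
Occurrences #5 through #20: 16 in total.

16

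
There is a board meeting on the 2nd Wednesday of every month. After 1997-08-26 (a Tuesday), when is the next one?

1997-09-10

August 1997 starts on a Friday; its first Wednesday is the 6th, so the 2nd Wednesday is the 13th — 1997-08-13.
That is not after 1997-08-26, so look at September 1997.
September 1997 starts on a Monday; its first Wednesday is the 3rd, so the 2nd Wednesday is the 10th — 1997-09-10.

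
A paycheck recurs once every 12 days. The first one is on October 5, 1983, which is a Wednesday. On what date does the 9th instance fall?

January 9, 1984

The 9th occurrence is 8 intervals after the first: 8 × 12 = 96 days after October 5, 1983.
October has 31 days — 26 days to the end of October leaves 70.
November has 30 days (40 left).
December has 31 days (9 left).
9 days into January → January 9, 1984.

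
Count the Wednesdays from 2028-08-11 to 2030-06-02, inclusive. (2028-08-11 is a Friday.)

94

2028-08-11 is a Friday; the first Wednesday on or after it is 2028-08-16 (5 days later).
From 2028-08-16 to 2030-06-02: 137 + 365 + 153 = 655 days (rest of 2028, 2029, to 2030-06-02 in 2030).
655 ÷ 7 = 93 full weeks with remainder 4, so 93 more Wednesdays after the first → 94.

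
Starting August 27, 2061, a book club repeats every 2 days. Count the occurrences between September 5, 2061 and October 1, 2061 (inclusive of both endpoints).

Occurrences land 2·i days after August 27, 2061 for i = 0, 1, 2, …
September 5, 2061 is 9 days after the start; 9 ÷ 2 = 4 remainder 1; since the remainder is 1, round up to i = 5. First occurrence in the window: #6 on September 6, 2061 (5×2 = 10 days in).
October 1, 2061 is 35 days after the start; 35 ÷ 2 = 17 remainder 1. Last occurrence in the window: #18 on September 30, 2061.
Occurrences #6 through #18: 13 in total.

13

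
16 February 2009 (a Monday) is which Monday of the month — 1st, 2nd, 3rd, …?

Day 16 falls in week ⌈16/7⌉ of the month.
Days 1–7 hold the 1st Monday, 8–14 the 2nd, 15–21 the 3rd, 22–28 the 4th, 29–31 the 5th.
16 is in the range for the 3rd.

3rd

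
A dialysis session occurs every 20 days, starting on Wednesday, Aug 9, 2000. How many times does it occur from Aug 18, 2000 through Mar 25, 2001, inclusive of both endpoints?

11

Occurrences land 20·i days after Aug 9, 2000 for i = 0, 1, 2, …
Aug 18, 2000 is 9 days after the start; 9 ÷ 20 = 0 remainder 9; since the remainder is 9, round up to i = 1. First occurrence in the window: #2 on Aug 29, 2000 (1×20 = 20 days in).
Mar 25, 2001 is 228 days after the start; 228 ÷ 20 = 11 remainder 8. Last occurrence in the window: #12 on Mar 17, 2001.
Occurrences #2 through #12: 11 in total.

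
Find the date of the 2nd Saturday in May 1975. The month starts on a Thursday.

May 1975 begins on a Thursday, so the first Saturday is May 3 (2 days later).
The 2nd Saturday is 1 weeks later: 3 + 7 = 10.

May 10, 1975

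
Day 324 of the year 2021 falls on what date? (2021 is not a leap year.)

January has 31 days (324 − 31 = 293 remain).
February has 28 days (293 − 28 = 265 remain).
March has 31 days (265 − 31 = 234 remain).
April has 30 days (234 − 30 = 204 remain).
May has 31 days (204 − 31 = 173 remain).
June has 30 days (173 − 30 = 143 remain).
July has 31 days (143 − 31 = 112 remain).
August has 31 days (112 − 31 = 81 remain).
September has 30 days (81 − 30 = 51 remain).
October has 31 days (51 − 31 = 20 remain).
20 into November → November 20.

20 November 2021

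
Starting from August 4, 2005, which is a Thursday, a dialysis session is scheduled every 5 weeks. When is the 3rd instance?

The 3rd occurrence is 2 intervals after the first: 2 × 35 = 70 days after August 4, 2005.
August has 31 days — 27 days to the end of August leaves 43.
September has 30 days (13 left).
13 days into October → October 13, 2005.

October 13, 2005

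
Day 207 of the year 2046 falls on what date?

January has 31 days (207 − 31 = 176 remain).
February has 28 days (176 − 28 = 148 remain).
March has 31 days (148 − 31 = 117 remain).
April has 30 days (117 − 30 = 87 remain).
May has 31 days (87 − 31 = 56 remain).
June has 30 days (56 − 30 = 26 remain).
26 into July → July 26.

2046-07-26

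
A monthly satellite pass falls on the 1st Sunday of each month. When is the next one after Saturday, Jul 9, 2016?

Aug 7, 2016

Jul 2016 starts on a Friday, so its 1st Sunday is Jul 3, 2016 (2 days in).
That is not after Jul 9, 2016, so look at Aug 2016.
Aug 2016 starts on a Monday, so its 1st Sunday is Aug 7, 2016 (6 days in).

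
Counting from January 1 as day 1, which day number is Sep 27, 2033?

270

Days in months before Sep: 31 + 28 + 31 + 30 + 31 + 30 + 31 + 31 = 243.
Plus 27 days into Sep → day 270.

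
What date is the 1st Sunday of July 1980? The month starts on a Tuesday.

July 1980 begins on a Tuesday, so the first Sunday is July 6 (5 days later).

July 6, 1980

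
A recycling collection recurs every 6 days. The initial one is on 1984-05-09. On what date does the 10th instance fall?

1984-07-02

The 10th occurrence is 9 intervals after the first: 9 × 6 = 54 days after 1984-05-09.
May has 31 days — 22 days to the end of May leaves 32.
June has 30 days (2 left).
2 days into July → 1984-07-02.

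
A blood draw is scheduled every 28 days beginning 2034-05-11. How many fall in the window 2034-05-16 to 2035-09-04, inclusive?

Occurrences land 28·i days after 2034-05-11 for i = 0, 1, 2, …
2034-05-16 is 5 days after the start; 5 ÷ 28 = 0 remainder 5; since the remainder is 5, round up to i = 1. First occurrence in the window: #2 on 2034-06-08 (1×28 = 28 days in).
2035-09-04 is 481 days after the start; 481 ÷ 28 = 17 remainder 5. Last occurrence in the window: #18 on 2035-08-30.
Occurrences #2 through #18: 17 in total.

17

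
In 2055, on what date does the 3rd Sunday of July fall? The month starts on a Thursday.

July 2055 begins on a Thursday, so the first Sunday is July 4 (3 days later).
The 3rd Sunday is 2 weeks later: 4 + 14 = 18.

2055-07-18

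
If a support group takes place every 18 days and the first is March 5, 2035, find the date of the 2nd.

March 23, 2035

The 2nd occurrence is 1 interval after the first: 1 × 18 = 18 days after March 5, 2035.
18 days later is March 23, 2035.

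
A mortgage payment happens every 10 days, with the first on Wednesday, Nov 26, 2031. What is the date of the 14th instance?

The 14th occurrence is 13 intervals after the first: 13 × 10 = 130 days after Nov 26, 2031.
Nov has 30 days — 4 days to the end of Nov leaves 126.
Dec has 31 days (95 left).
Jan has 31 days (64 left).
Feb has 29 days (35 left).
Mar has 31 days (4 left).
4 days into Apr → Apr 4, 2032.

Apr 4, 2032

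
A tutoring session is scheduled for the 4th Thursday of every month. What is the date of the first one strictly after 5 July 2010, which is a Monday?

22 July 2010

July 2010 starts on a Thursday; its first Thursday is the 1st, so the 4th Thursday is the 22nd — 22 July 2010.
22 July 2010 is after 5 July 2010, so that is the next one.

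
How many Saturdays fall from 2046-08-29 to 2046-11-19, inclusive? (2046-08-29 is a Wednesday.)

2046-08-29 is a Wednesday; the first Saturday on or after it is 2046-09-01 (3 days later).
From 2046-09-01 to 2046-11-19: 29 + 31 + 19 = 79 days (rest of September, October, November).
79 ÷ 7 = 11 full weeks with remainder 2, so 11 more Saturdays after the first → 12.

12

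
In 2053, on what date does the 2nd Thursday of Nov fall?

Nov 2053 begins on a Saturday, so the first Thursday is Nov 6 (5 days later).
The 2nd Thursday is 1 weeks later: 6 + 7 = 13.

Nov 13, 2053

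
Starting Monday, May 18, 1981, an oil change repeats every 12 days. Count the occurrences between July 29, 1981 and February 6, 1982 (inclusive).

Occurrences land 12·i days after May 18, 1981 for i = 0, 1, 2, …
July 29, 1981 is 72 days after the start; 72 ÷ 12 = 6 remainder 0. First occurrence in the window: #7 on July 29, 1981 (6×12 = 72 days in).
February 6, 1982 is 264 days after the start; 264 ÷ 12 = 22 remainder 0. Last occurrence in the window: #23 on February 6, 1982.
Occurrences #7 through #23: 17 in total.

17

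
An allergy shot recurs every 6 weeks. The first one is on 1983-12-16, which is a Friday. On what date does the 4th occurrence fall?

The 4th occurrence is 3 intervals after the first: 3 × 42 = 126 days after 1983-12-16.
December has 31 days — 15 days to the end of December leaves 111.
January has 31 days (80 left).
February has 29 days (51 left).
March has 31 days (20 left).
20 days into April → 1984-04-20.

1984-04-20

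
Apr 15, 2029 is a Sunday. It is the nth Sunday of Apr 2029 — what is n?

3rd

Day 15 falls in week ⌈15/7⌉ of the month.
Days 1–7 hold the 1st Sunday, 8–14 the 2nd, 15–21 the 3rd, 22–28 the 4th, 29–31 the 5th.
15 is in the range for the 3rd.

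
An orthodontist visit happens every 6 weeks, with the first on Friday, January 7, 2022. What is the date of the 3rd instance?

April 1, 2022

The 3rd occurrence is 2 intervals after the first: 2 × 42 = 84 days after January 7, 2022.
January has 31 days — 24 days to the end of January leaves 60.
February has 28 days (32 left).
March has 31 days (1 left).
1 day into April → April 1, 2022.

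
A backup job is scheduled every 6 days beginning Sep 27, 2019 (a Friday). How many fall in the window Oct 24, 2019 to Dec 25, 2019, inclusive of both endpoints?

Occurrences land 6·i days after Sep 27, 2019 for i = 0, 1, 2, …
Oct 24, 2019 is 27 days after the start; 27 ÷ 6 = 4 remainder 3; since the remainder is 3, round up to i = 5. First occurrence in the window: #6 on Oct 27, 2019 (5×6 = 30 days in).
Dec 25, 2019 is 89 days after the start; 89 ÷ 6 = 14 remainder 5. Last occurrence in the window: #15 on Dec 20, 2019.
Occurrences #6 through #15: 10 in total.

10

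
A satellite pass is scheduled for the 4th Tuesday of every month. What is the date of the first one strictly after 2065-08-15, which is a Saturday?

August 2065 starts on a Saturday; its first Tuesday is the 4th, so the 4th Tuesday is the 25th — 2065-08-25.
2065-08-25 is after 2065-08-15, so that is the next one.

2065-08-25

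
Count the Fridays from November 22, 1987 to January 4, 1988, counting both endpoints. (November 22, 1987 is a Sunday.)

6

November 22, 1987 is a Sunday; the first Friday on or after it is November 27, 1987 (5 days later).
From November 27, 1987 to January 4, 1988: 3 + 31 + 4 = 38 days (rest of November, December, January).
38 ÷ 7 = 5 full weeks with remainder 3, so 5 more Fridays after the first → 6.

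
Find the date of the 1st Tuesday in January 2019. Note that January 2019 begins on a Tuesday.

2019-01-01

January 2019 begins on a Tuesday, so the first Tuesday is January 1.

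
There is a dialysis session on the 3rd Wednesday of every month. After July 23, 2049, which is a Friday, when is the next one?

July 2049 starts on a Thursday; its first Wednesday is the 7th, so the 3rd Wednesday is the 21st — July 21, 2049.
That is not after July 23, 2049, so look at August 2049.
August 2049 starts on a Sunday; its first Wednesday is the 4th, so the 3rd Wednesday is the 18th — August 18, 2049.

August 18, 2049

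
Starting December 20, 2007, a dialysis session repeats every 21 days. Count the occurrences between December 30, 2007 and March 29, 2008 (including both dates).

4

Occurrences land 21·i days after December 20, 2007 for i = 0, 1, 2, …
December 30, 2007 is 10 days after the start; 10 ÷ 21 = 0 remainder 10; since the remainder is 10, round up to i = 1. First occurrence in the window: #2 on January 10, 2008 (1×21 = 21 days in).
March 29, 2008 is 100 days after the start; 100 ÷ 21 = 4 remainder 16. Last occurrence in the window: #5 on March 13, 2008.
Occurrences #2 through #5: 4 in total.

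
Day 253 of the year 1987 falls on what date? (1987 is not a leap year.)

1987-09-10

January has 31 days (253 − 31 = 222 remain).
February has 28 days (222 − 28 = 194 remain).
March has 31 days (194 − 31 = 163 remain).
April has 30 days (163 − 30 = 133 remain).
May has 31 days (133 − 31 = 102 remain).
June has 30 days (102 − 30 = 72 remain).
July has 31 days (72 − 31 = 41 remain).
August has 31 days (41 − 31 = 10 remain).
10 into September → September 10.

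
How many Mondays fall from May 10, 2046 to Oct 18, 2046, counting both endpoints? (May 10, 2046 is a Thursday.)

May 10, 2046 is a Thursday; the first Monday on or after it is May 14, 2046 (4 days later).
From May 14, 2046 to Oct 18, 2046: 17 + 30 + 31 + 31 + 30 + 18 = 157 days (rest of May, Jun, Jul, Aug, Sep, Oct).
157 ÷ 7 = 22 full weeks with remainder 3, so 22 more Mondays after the first → 23.

23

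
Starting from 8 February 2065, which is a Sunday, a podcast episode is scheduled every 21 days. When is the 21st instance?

The 21st occurrence is 20 intervals after the first: 20 × 21 = 420 days after 8 February 2065.
February has 28 days — 20 days to the end of February leaves 400.
March has 31 days (369 left).
April has 30 days (339 left).
May has 31 days (308 left).
June has 30 days (278 left).
July has 31 days (247 left).
August has 31 days (216 left).
September has 30 days (186 left).
October has 31 days (155 left).
November has 30 days (125 left).
December has 31 days (94 left).
January has 31 days (63 left).
February has 28 days (35 left).
March has 31 days (4 left).
4 days into April → 4 April 2066.

4 April 2066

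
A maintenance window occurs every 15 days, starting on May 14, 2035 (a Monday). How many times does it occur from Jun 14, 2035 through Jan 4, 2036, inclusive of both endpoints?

Occurrences land 15·i days after May 14, 2035 for i = 0, 1, 2, …
Jun 14, 2035 is 31 days after the start; 31 ÷ 15 = 2 remainder 1; since the remainder is 1, round up to i = 3. First occurrence in the window: #4 on Jun 28, 2035 (3×15 = 45 days in).
Jan 4, 2036 is 235 days after the start; 235 ÷ 15 = 15 remainder 10. Last occurrence in the window: #16 on Dec 25, 2035.
Occurrences #4 through #16: 13 in total.

13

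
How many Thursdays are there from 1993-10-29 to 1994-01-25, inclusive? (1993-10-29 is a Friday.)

12

1993-10-29 is a Friday; the first Thursday on or after it is 1993-11-04 (6 days later).
From 1993-11-04 to 1994-01-25: 26 + 31 + 25 = 82 days (rest of November, December, January).
82 ÷ 7 = 11 full weeks with remainder 5, so 11 more Thursdays after the first → 12.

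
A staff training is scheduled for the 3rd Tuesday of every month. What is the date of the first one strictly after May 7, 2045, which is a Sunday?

May 2045 starts on a Monday; its first Tuesday is the 2nd, so the 3rd Tuesday is the 16th — May 16, 2045.
May 16, 2045 is after May 7, 2045, so that is the next one.

May 16, 2045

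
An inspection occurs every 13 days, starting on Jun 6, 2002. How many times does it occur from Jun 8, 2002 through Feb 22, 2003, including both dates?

20

Occurrences land 13·i days after Jun 6, 2002 for i = 0, 1, 2, …
Jun 8, 2002 is 2 days after the start; 2 ÷ 13 = 0 remainder 2; since the remainder is 2, round up to i = 1. First occurrence in the window: #2 on Jun 19, 2002 (1×13 = 13 days in).
Feb 22, 2003 is 261 days after the start; 261 ÷ 13 = 20 remainder 1. Last occurrence in the window: #21 on Feb 21, 2003.
Occurrences #2 through #21: 20 in total.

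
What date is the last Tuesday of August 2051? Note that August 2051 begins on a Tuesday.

29 August 2051

August 2051 begins on a Tuesday, so the first Tuesday is August 1.
August 2051 has 31 days. Adding weeks: 1, 8, 15, 22, 29 — the last one ≤ 31 is the 29th.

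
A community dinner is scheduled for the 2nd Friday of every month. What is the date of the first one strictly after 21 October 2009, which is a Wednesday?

October 2009 starts on a Thursday; its first Friday is the 2nd, so the 2nd Friday is the 9th — 9 October 2009.
That is not after 21 October 2009, so look at November 2009.
November 2009 starts on a Sunday; its first Friday is the 6th, so the 2nd Friday is the 13th — 13 November 2009.

13 November 2009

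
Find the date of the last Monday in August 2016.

29 August 2016

August 2016 begins on a Monday, so the first Monday is August 1.
August 2016 has 31 days. Adding weeks: 1, 8, 15, 22, 29 — the last one ≤ 31 is the 29th.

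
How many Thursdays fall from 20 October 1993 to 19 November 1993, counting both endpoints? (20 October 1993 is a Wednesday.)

5

20 October 1993 is a Wednesday; the first Thursday on or after it is 21 October 1993 (1 day later).
From 21 October 1993 to 19 November 1993: 10 + 19 = 29 days (rest of October, November).
29 ÷ 7 = 4 full weeks with remainder 1, so 4 more Thursdays after the first → 5.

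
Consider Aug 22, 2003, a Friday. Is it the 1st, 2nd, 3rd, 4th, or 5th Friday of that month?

4th

Day 22 falls in week ⌈22/7⌉ of the month.
Days 1–7 hold the 1st Friday, 8–14 the 2nd, 15–21 the 3rd, 22–28 the 4th, 29–31 the 5th.
22 is in the range for the 4th.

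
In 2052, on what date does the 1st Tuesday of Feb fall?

The first Tuesday of Feb 2052 is Feb 6.

Feb 6, 2052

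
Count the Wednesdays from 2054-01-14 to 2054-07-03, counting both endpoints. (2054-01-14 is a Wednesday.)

2054-01-14 is a Wednesday; the first Wednesday on or after it is 2054-01-14.
From 2054-01-14 to 2054-07-03: 17 + 28 + 31 + 30 + 31 + 30 + 3 = 170 days (rest of January, February, March, April, May, June, July).
170 ÷ 7 = 24 full weeks with remainder 2, so 24 more Wednesdays after the first → 25.

25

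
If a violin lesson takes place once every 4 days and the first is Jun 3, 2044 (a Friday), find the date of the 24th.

Sep 3, 2044

The 24th occurrence is 23 intervals after the first: 23 × 4 = 92 days after Jun 3, 2044.
Jun has 30 days — 27 days to the end of Jun leaves 65.
Jul has 31 days (34 left).
Aug has 31 days (3 left).
3 days into Sep → Sep 3, 2044.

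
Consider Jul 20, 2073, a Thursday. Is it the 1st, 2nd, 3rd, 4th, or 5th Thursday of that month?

3rd

Day 20 falls in week ⌈20/7⌉ of the month.
Days 1–7 hold the 1st Thursday, 8–14 the 2nd, 15–21 the 3rd, 22–28 the 4th, 29–31 the 5th.
20 is in the range for the 3rd.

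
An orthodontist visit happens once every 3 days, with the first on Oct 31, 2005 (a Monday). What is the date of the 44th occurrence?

Mar 9, 2006

The 44th occurrence is 43 intervals after the first: 43 × 3 = 129 days after Oct 31, 2005.
Oct has 31 days — 0 days to the end of Oct leaves 129.
Nov has 30 days (99 left).
Dec has 31 days (68 left).
Jan has 31 days (37 left).
Feb has 28 days (9 left).
9 days into Mar → Mar 9, 2006.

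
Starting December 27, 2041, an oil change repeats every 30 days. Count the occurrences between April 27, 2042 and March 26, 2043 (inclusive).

Occurrences land 30·i days after December 27, 2041 for i = 0, 1, 2, …
April 27, 2042 is 121 days after the start; 121 ÷ 30 = 4 remainder 1; since the remainder is 1, round up to i = 5. First occurrence in the window: #6 on May 26, 2042 (5×30 = 150 days in).
March 26, 2043 is 454 days after the start; 454 ÷ 30 = 15 remainder 4. Last occurrence in the window: #16 on March 22, 2043.
Occurrences #6 through #16: 11 in total.

11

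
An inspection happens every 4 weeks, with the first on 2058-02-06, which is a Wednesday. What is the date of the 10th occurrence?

The 10th occurrence is 9 intervals after the first: 9 × 28 = 252 days after 2058-02-06.
February has 28 days — 22 days to the end of February leaves 230.
March has 31 days (199 left).
April has 30 days (169 left).
May has 31 days (138 left).
June has 30 days (108 left).
July has 31 days (77 left).
August has 31 days (46 left).
September has 30 days (16 left).
16 days into October → 2058-10-16.

2058-10-16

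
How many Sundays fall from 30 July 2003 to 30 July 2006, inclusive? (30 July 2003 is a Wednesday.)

30 July 2003 is a Wednesday; the first Sunday on or after it is 3 August 2003 (4 days later).
From 3 August 2003 to 30 July 2006: 150 + 366 + 365 + 211 = 1092 days (rest of 2003, 2004, 2005, to 30 July 2006 in 2006).
1092 ÷ 7 = 156 full weeks with remainder 0, so 156 more Sundays after the first → 157.

157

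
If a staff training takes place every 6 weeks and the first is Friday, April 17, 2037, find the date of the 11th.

June 11, 2038

The 11th occurrence is 10 intervals after the first: 10 × 42 = 420 days after April 17, 2037.
April has 30 days — 13 days to the end of April leaves 407.
From end of April to end of 2037 is 245 days (162 left).
January has 31 days (131 left).
February has 28 days (103 left).
March has 31 days (72 left).
April has 30 days (42 left).
May has 31 days (11 left).
11 days into June → June 11, 2038.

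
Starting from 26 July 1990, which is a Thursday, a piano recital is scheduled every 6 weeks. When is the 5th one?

10 January 1991

The 5th occurrence is 4 intervals after the first: 4 × 42 = 168 days after 26 July 1990.
July has 31 days — 5 days to the end of July leaves 163.
August has 31 days (132 left).
September has 30 days (102 left).
October has 31 days (71 left).
November has 30 days (41 left).
December has 31 days (10 left).
10 days into January → 10 January 1991.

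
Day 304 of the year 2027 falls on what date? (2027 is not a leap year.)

Jan has 31 days (304 − 31 = 273 remain).
Feb has 28 days (273 − 28 = 245 remain).
Mar has 31 days (245 − 31 = 214 remain).
Apr has 30 days (214 − 30 = 184 remain).
May has 31 days (184 − 31 = 153 remain).
Jun has 30 days (153 − 30 = 123 remain).
Jul has 31 days (123 − 31 = 92 remain).
Aug has 31 days (92 − 31 = 61 remain).
Sep has 30 days (61 − 30 = 31 remain).
31 into Oct → Oct 31.

Oct 31, 2027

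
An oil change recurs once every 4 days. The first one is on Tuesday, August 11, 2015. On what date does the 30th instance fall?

The 30th occurrence is 29 intervals after the first: 29 × 4 = 116 days after August 11, 2015.
August has 31 days — 20 days to the end of August leaves 96.
September has 30 days (66 left).
October has 31 days (35 left).
November has 30 days (5 left).
5 days into December → December 5, 2015.

December 5, 2015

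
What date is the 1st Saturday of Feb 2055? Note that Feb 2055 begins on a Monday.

Feb 6, 2055

Feb 2055 begins on a Monday, so the first Saturday is Feb 6 (5 days later).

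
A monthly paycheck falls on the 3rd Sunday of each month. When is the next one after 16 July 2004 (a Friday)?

July 2004 starts on a Thursday; its first Sunday is the 4th, so the 3rd Sunday is the 18th — 18 July 2004.
18 July 2004 is after 16 July 2004, so that is the next one.

18 July 2004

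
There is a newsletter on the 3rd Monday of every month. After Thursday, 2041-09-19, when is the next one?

2041-10-21

September 2041 starts on a Sunday; its first Monday is the 2nd, so the 3rd Monday is the 16th — 2041-09-16.
That is not after 2041-09-19, so look at October 2041.
October 2041 starts on a Tuesday; its first Monday is the 7th, so the 3rd Monday is the 21st — 2041-10-21.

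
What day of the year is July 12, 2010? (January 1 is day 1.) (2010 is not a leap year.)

193

Days in months before July: 31 + 28 + 31 + 30 + 31 + 30 = 181.
Plus 12 days into July → day 193.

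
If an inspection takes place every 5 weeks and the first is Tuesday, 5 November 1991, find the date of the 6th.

The 6th occurrence is 5 intervals after the first: 5 × 35 = 175 days after 5 November 1991.
November has 30 days — 25 days to the end of November leaves 150.
December has 31 days (119 left).
January has 31 days (88 left).
February has 29 days (59 left).
March has 31 days (28 left).
28 days into April → 28 April 1992.

28 April 1992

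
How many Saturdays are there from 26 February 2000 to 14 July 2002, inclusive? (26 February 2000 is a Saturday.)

26 February 2000 is a Saturday; the first Saturday on or after it is 26 February 2000.
From 26 February 2000 to 14 July 2002: 309 + 365 + 195 = 869 days (rest of 2000, 2001, to 14 July 2002 in 2002).
869 ÷ 7 = 124 full weeks with remainder 1, so 124 more Saturdays after the first → 125.

125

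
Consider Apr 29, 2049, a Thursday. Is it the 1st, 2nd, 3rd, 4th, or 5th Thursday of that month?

5th

Day 29 falls in week ⌈29/7⌉ of the month.
Days 1–7 hold the 1st Thursday, 8–14 the 2nd, 15–21 the 3rd, 22–28 the 4th, 29–31 the 5th.
29 is in the range for the 5th.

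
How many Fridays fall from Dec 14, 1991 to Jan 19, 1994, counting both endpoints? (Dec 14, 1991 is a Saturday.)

109

Dec 14, 1991 is a Saturday; the first Friday on or after it is Dec 20, 1991 (6 days later).
From Dec 20, 1991 to Jan 19, 1994: 11 + 366 + 365 + 19 = 761 days (rest of 1991, 1992, 1993, to Jan 19, 1994 in 1994).
761 ÷ 7 = 108 full weeks with remainder 5, so 108 more Fridays after the first → 109.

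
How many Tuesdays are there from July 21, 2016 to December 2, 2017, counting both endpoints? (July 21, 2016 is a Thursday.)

July 21, 2016 is a Thursday; the first Tuesday on or after it is July 26, 2016 (5 days later).
From July 26, 2016 to December 2, 2017: 158 + 336 = 494 days (rest of 2016, to December 2, 2017 in 2017).
494 ÷ 7 = 70 full weeks with remainder 4, so 70 more Tuesdays after the first → 71.

71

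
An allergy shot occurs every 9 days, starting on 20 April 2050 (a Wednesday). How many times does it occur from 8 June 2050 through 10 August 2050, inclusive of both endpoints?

7

Occurrences land 9·i days after 20 April 2050 for i = 0, 1, 2, …
8 June 2050 is 49 days after the start; 49 ÷ 9 = 5 remainder 4; since the remainder is 4, round up to i = 6. First occurrence in the window: #7 on 13 June 2050 (6×9 = 54 days in).
10 August 2050 is 112 days after the start; 112 ÷ 9 = 12 remainder 4. Last occurrence in the window: #13 on 6 August 2050.
Occurrences #7 through #13: 7 in total.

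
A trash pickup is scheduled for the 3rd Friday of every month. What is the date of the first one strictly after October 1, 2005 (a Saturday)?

October 21, 2005

October 2005 starts on a Saturday; its first Friday is the 7th, so the 3rd Friday is the 21st — October 21, 2005.
October 21, 2005 is after October 1, 2005, so that is the next one.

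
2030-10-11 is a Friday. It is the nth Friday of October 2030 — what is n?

Day 11 falls in week ⌈11/7⌉ of the month.
Days 1–7 hold the 1st Friday, 8–14 the 2nd, 15–21 the 3rd, 22–28 the 4th, 29–31 the 5th.
11 is in the range for the 2nd.

2nd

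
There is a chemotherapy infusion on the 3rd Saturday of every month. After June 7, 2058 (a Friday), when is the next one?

June 2058 starts on a Saturday; its first Saturday is the 1st, so the 3rd Saturday is the 15th — June 15, 2058.
June 15, 2058 is after June 7, 2058, so that is the next one.

June 15, 2058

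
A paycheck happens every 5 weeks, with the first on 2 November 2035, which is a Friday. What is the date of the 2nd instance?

The 2nd occurrence is 1 interval after the first: 1 × 35 = 35 days after 2 November 2035.
November has 30 days — 28 days to the end of November leaves 7.
7 days into December → 7 December 2035.

7 December 2035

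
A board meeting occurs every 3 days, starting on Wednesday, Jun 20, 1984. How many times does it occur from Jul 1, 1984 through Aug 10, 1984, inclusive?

Occurrences land 3·i days after Jun 20, 1984 for i = 0, 1, 2, …
Jul 1, 1984 is 11 days after the start; 11 ÷ 3 = 3 remainder 2; since the remainder is 2, round up to i = 4. First occurrence in the window: #5 on Jul 2, 1984 (4×3 = 12 days in).
Aug 10, 1984 is 51 days after the start; 51 ÷ 3 = 17 remainder 0. Last occurrence in the window: #18 on Aug 10, 1984.
Occurrences #5 through #18: 14 in total.

14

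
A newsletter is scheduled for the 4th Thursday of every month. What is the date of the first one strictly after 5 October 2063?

25 October 2063

October 2063 starts on a Monday; its first Thursday is the 4th, so the 4th Thursday is the 25th — 25 October 2063.
25 October 2063 is after 5 October 2063, so that is the next one.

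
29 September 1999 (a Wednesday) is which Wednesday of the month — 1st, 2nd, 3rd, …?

Day 29 falls in week ⌈29/7⌉ of the month.
Days 1–7 hold the 1st Wednesday, 8–14 the 2nd, 15–21 the 3rd, 22–28 the 4th, 29–31 the 5th.
29 is in the range for the 5th.

5th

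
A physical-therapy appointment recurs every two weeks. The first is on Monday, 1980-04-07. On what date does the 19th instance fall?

The 19th occurrence is 18 intervals after the first: 18 × 14 = 252 days after 1980-04-07.
April has 30 days — 23 days to the end of April leaves 229.
May has 31 days (198 left).
June has 30 days (168 left).
July has 31 days (137 left).
August has 31 days (106 left).
September has 30 days (76 left).
October has 31 days (45 left).
November has 30 days (15 left).
15 days into December → 1980-12-15.

1980-12-15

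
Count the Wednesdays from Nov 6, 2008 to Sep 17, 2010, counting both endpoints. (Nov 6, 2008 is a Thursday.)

97

Nov 6, 2008 is a Thursday; the first Wednesday on or after it is Nov 12, 2008 (6 days later).
From Nov 12, 2008 to Sep 17, 2010: 49 + 365 + 260 = 674 days (rest of 2008, 2009, to Sep 17, 2010 in 2010).
674 ÷ 7 = 96 full weeks with remainder 2, so 96 more Wednesdays after the first → 97.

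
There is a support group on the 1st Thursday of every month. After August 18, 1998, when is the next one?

September 3, 1998

August 1998 starts on a Saturday, so its 1st Thursday is August 6, 1998 (5 days in).
That is not after August 18, 1998, so look at September 1998.
September 1998 starts on a Tuesday, so its 1st Thursday is September 3, 1998 (2 days in).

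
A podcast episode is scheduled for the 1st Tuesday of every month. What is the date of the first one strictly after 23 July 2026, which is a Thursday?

4 August 2026

July 2026 starts on a Wednesday, so its 1st Tuesday is 7 July 2026 (6 days in).
That is not after 23 July 2026, so look at August 2026.
August 2026 starts on a Saturday, so its 1st Tuesday is 4 August 2026 (3 days in).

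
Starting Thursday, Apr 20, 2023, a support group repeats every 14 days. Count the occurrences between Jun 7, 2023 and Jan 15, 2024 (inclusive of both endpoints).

16

Occurrences land 14·i days after Apr 20, 2023 for i = 0, 1, 2, …
Jun 7, 2023 is 48 days after the start; 48 ÷ 14 = 3 remainder 6; since the remainder is 6, round up to i = 4. First occurrence in the window: #5 on Jun 15, 2023 (4×14 = 56 days in).
Jan 15, 2024 is 270 days after the start; 270 ÷ 14 = 19 remainder 4. Last occurrence in the window: #20 on Jan 11, 2024.
Occurrences #5 through #20: 16 in total.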